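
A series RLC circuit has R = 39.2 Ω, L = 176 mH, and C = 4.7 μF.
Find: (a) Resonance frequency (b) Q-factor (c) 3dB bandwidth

Step 1 — Resonance condition Im(Z)=0 gives ω₀ = 1/√(LC).
Step 2 — ω₀ = 1/√(0.176·4.7e-06) = 1099 rad/s.
Step 3 — f₀ = ω₀/(2π) = 175 Hz.
Step 4 — Series Q: Q = ω₀L/R = 1099·0.176/39.2 = 4.937.
Step 5 — 3dB bandwidth: Δω = ω₀/Q = 222.7 rad/s; BW = Δω/(2π) = 35.45 Hz.

(a) f₀ = 175 Hz  (b) Q = 4.937  (c) BW = 35.45 Hz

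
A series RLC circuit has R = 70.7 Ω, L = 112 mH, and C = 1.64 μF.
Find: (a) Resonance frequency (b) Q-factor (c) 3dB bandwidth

Step 1 — Resonance condition Im(Z)=0 gives ω₀ = 1/√(LC).
Step 2 — ω₀ = 1/√(0.112·1.64e-06) = 2333 rad/s.
Step 3 — f₀ = ω₀/(2π) = 371.4 Hz.
Step 4 — Series Q: Q = ω₀L/R = 2333·0.112/70.7 = 3.696.
Step 5 — 3dB bandwidth: Δω = ω₀/Q = 631.3 rad/s; BW = Δω/(2π) = 100.5 Hz.

(a) f₀ = 371.4 Hz  (b) Q = 3.696  (c) BW = 100.5 Hz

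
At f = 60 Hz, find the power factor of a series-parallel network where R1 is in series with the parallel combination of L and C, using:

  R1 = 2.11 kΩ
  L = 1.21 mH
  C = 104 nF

Step 1 — Angular frequency: ω = 2π·f = 2π·60 = 377 rad/s.
Step 2 — Component impedances:
  R1: Z = R = 2110 Ω
  L: Z = jωL = j·377·0.00121 = 0 + j0.4562 Ω
  C: Z = 1/(jωC) = -j/(ω·C) = 0 - j2.551e+04 Ω
Step 3 — Parallel branch: L || C = 1/(1/L + 1/C) = 0 + j0.4562 Ω.
Step 4 — Series with R1: Z_total = R1 + (L || C) = 2110 + j0.4562 Ω = 2110∠0.0° Ω.
Step 5 — Power factor: PF = cos(φ) = Re(Z)/|Z| = 2110/2110 = 1.
Step 6 — Type: Im(Z) = 0.4562 ⇒ lagging (phase φ = 0.0°).

PF = 1 (lagging, φ = 0.0°)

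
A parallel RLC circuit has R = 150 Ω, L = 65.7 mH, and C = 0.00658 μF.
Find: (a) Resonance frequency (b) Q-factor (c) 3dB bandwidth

Step 1 — Resonance: ω₀ = 1/√(LC) = 1/√(0.0657·6.58e-09) = 4.81e+04 rad/s.
Step 2 — f₀ = ω₀/(2π) = 7655 Hz.
Step 3 — Parallel Q: Q = R/(ω₀L) = 150/(4.81e+04·0.0657) = 0.04747.
Step 4 — Bandwidth: Δω = ω₀/Q = 1.013e+06 rad/s; BW = Δω/(2π) = 1.613e+05 Hz.

(a) f₀ = 7655 Hz  (b) Q = 0.04747  (c) BW = 1.613e+05 Hz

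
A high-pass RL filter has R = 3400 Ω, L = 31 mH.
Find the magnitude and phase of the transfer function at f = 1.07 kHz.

Step 1 — Angular frequency: ω = 2π·1070 = 6723 rad/s.
Step 2 — Transfer function: H(jω) = jωL/(R + jωL).
Step 3 — Numerator jωL = j·208.4; denominator R + jωL = 3400 + j208.4.
Step 4 — H = 0.003743 + j0.06107.
Step 5 — Magnitude: |H| = 0.06118 (-24.3 dB); phase: φ = 86.5°.

|H| = 0.06118 (-24.3 dB), φ = 86.5°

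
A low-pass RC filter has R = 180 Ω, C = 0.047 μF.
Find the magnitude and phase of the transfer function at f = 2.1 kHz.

Step 1 — Angular frequency: ω = 2π·2100 = 1.319e+04 rad/s.
Step 2 — Transfer function: H(jω) = 1/(1 + jωRC).
Step 3 — Denominator: 1 + jωRC = 1 + j·1.319e+04·180·4.7e-08 = 1 + j0.1116.
Step 4 — H = 0.9877 - j0.1103.
Step 5 — Magnitude: |H| = 0.9938 (-0.1 dB); phase: φ = -6.4°.

|H| = 0.9938 (-0.1 dB), φ = -6.4°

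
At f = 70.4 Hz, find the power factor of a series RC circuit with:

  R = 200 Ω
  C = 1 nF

Step 1 — Angular frequency: ω = 2π·f = 2π·70.4 = 442.3 rad/s.
Step 2 — Component impedances:
  R: Z = R = 200 Ω
  C: Z = 1/(jωC) = -j/(ω·C) = 0 - j2.261e+06 Ω
Step 3 — Series combination: Z_total = R + C = 200 - j2.261e+06 Ω = 2.261e+06∠-90.0° Ω.
Step 4 — Power factor: PF = cos(φ) = Re(Z)/|Z| = 200/2.2607e+06 = 8.847e-05.
Step 5 — Type: Im(Z) = -2.261e+06 ⇒ leading (phase φ = -90.0°).

PF = 8.847e-05 (leading, φ = -90.0°)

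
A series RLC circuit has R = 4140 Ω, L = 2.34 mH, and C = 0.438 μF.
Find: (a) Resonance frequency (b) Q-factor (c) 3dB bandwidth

Step 1 — Resonance: ω₀ = 1/√(LC) = 1/√(0.00234·4.38e-07) = 3.124e+04 rad/s.
Step 2 — f₀ = ω₀/(2π) = 4971 Hz.
Step 3 — Series Q: Q = ω₀L/R = 3.124e+04·0.00234/4140 = 0.01766.
Step 4 — Bandwidth: Δω = ω₀/Q = 1.769e+06 rad/s; BW = Δω/(2π) = 2.816e+05 Hz.

(a) f₀ = 4971 Hz  (b) Q = 0.01766  (c) BW = 2.816e+05 Hz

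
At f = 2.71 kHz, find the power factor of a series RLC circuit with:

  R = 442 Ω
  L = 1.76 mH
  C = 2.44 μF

Step 1 — Angular frequency: ω = 2π·f = 2π·2710 = 1.703e+04 rad/s.
Step 2 — Component impedances:
  R: Z = R = 442 Ω
  L: Z = jωL = j·1.703e+04·0.00176 = 0 + j29.97 Ω
  C: Z = 1/(jωC) = -j/(ω·C) = 0 - j24.07 Ω
Step 3 — Series combination: Z_total = R + L + C = 442 + j5.899 Ω = 442∠0.8° Ω.
Step 4 — Power factor: PF = cos(φ) = Re(Z)/|Z| = 442/442.04 = 0.9999.
Step 5 — Type: Im(Z) = 5.899 ⇒ lagging (phase φ = 0.8°).

PF = 0.9999 (lagging, φ = 0.8°)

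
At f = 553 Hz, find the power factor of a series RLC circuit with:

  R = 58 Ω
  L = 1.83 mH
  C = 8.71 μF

Step 1 — Angular frequency: ω = 2π·f = 2π·553 = 3475 rad/s.
Step 2 — Component impedances:
  R: Z = R = 58 Ω
  L: Z = jωL = j·3475·0.00183 = 0 + j6.359 Ω
  C: Z = 1/(jωC) = -j/(ω·C) = 0 - j33.04 Ω
Step 3 — Series combination: Z_total = R + L + C = 58 - j26.68 Ω = 63.84∠-24.7° Ω.
Step 4 — Power factor: PF = cos(φ) = Re(Z)/|Z| = 58/63.84 = 0.9085.
Step 5 — Type: Im(Z) = -26.68 ⇒ leading (phase φ = -24.7°).

PF = 0.9085 (leading, φ = -24.7°)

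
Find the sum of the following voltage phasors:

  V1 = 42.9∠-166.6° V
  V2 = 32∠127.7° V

Step 1 — Convert each phasor to rectangular form:
  V1 = 42.9·(cos(-166.6°) + j·sin(-166.6°)) = -41.73 - j9.942 V
  V2 = 32·(cos(127.7°) + j·sin(127.7°)) = -19.57 + j25.32 V
Step 2 — Sum components: V_total = -61.3 + j15.38 V.
Step 3 — Convert to polar: |V_total| = 63.2 V, ∠V_total = 165.9°.

V_total = 63.2∠165.9° V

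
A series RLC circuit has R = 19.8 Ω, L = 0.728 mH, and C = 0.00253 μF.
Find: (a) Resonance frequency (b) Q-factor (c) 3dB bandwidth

Step 1 — Resonance: ω₀ = 1/√(LC) = 1/√(0.000728·2.53e-09) = 7.368e+05 rad/s.
Step 2 — f₀ = ω₀/(2π) = 1.173e+05 Hz.
Step 3 — Series Q: Q = ω₀L/R = 7.368e+05·0.000728/19.8 = 27.09.
Step 4 — Bandwidth: Δω = ω₀/Q = 2.72e+04 rad/s; BW = Δω/(2π) = 4329 Hz.

(a) f₀ = 1.173e+05 Hz  (b) Q = 27.09  (c) BW = 4329 Hz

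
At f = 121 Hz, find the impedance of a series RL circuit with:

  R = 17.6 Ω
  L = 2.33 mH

Step 1 — Angular frequency: ω = 2π·f = 2π·121 = 760.3 rad/s.
Step 2 — Component impedances:
  R: Z = R = 17.6 Ω
  L: Z = jωL = j·760.3·0.00233 = 0 + j1.771 Ω
Step 3 — Series combination: Z_total = R + L = 17.6 + j1.771 Ω = 17.69∠5.7° Ω.

Z = 17.6 + j1.771 Ω = 17.69∠5.7° Ω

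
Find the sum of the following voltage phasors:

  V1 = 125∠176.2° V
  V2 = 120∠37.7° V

Step 1 — Convert each phasor to rectangular form:
  V1 = 125·(cos(176.2°) + j·sin(176.2°)) = -124.7 + j8.284 V
  V2 = 120·(cos(37.7°) + j·sin(37.7°)) = 94.95 + j73.38 V
Step 2 — Sum components: V_total = -29.78 + j81.67 V.
Step 3 — Convert to polar: |V_total| = 86.93 V, ∠V_total = 110.0°.

V_total = 86.93∠110.0° V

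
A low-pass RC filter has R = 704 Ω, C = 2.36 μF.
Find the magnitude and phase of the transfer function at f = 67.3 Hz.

Step 1 — Angular frequency: ω = 2π·67.3 = 422.9 rad/s.
Step 2 — Transfer function: H(jω) = 1/(1 + jωRC).
Step 3 — Denominator: 1 + jωRC = 1 + j·422.9·704·2.36e-06 = 1 + j0.7026.
Step 4 — H = 0.6695 - j0.4704.
Step 5 — Magnitude: |H| = 0.8182 (-1.7 dB); phase: φ = -35.1°.

|H| = 0.8182 (-1.7 dB), φ = -35.1°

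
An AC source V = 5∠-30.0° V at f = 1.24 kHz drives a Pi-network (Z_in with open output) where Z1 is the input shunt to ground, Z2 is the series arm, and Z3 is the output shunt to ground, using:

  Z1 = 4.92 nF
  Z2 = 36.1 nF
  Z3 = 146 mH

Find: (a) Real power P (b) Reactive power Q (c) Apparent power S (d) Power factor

Step 1 — Angular frequency: ω = 2π·f = 2π·1240 = 7791 rad/s.
Step 2 — Component impedances:
  Z1: Z = 1/(jωC) = -j/(ω·C) = 0 - j2.609e+04 Ω
  Z2: Z = 1/(jωC) = -j/(ω·C) = 0 - j3555 Ω
  Z3: Z = jωL = j·7791·0.146 = 0 + j1138 Ω
Step 3 — With open output, the series arm Z2 and the output shunt Z3 appear in series to ground: Z2 + Z3 = 0 - j2418 Ω.
Step 4 — Parallel with input shunt Z1: Z_in = Z1 || (Z2 + Z3) = 0 - j2213 Ω = 2213∠-90.0° Ω.
Step 5 — Source phasor: V = 5∠-30.0° V = 4.33 - j2.5 V.
Step 6 — Current: I = V / Z = 0.00113 + j0.001957 A = 0.00226∠60.0° A.
Step 7 — Complex power: S = V·I* = 0 - j0.0113 VA.
Step 8 — Real power: P = Re(S) = 0 W.
Step 9 — Reactive power: Q = Im(S) = -0.0113 VAR.
Step 10 — Apparent power: |S| = 0.0113 VA.
Step 11 — Power factor: PF = P/|S| = 0 (leading).

(a) P = 0 W  (b) Q = -0.0113 VAR  (c) S = 0.0113 VA  (d) PF = 0 (leading)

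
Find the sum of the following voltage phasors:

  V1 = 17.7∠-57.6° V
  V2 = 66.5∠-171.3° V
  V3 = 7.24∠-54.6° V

Step 1 — Convert each phasor to rectangular form:
  V1 = 17.7·(cos(-57.6°) + j·sin(-57.6°)) = 9.484 - j14.94 V
  V2 = 66.5·(cos(-171.3°) + j·sin(-171.3°)) = -65.73 - j10.06 V
  V3 = 7.24·(cos(-54.6°) + j·sin(-54.6°)) = 4.194 - j5.902 V
Step 2 — Sum components: V_total = -52.06 - j30.9 V.
Step 3 — Convert to polar: |V_total| = 60.54 V, ∠V_total = -149.3°.

V_total = 60.54∠-149.3° V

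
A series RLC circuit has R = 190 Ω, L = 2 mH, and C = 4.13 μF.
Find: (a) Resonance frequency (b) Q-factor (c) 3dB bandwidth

Step 1 — Resonance: ω₀ = 1/√(LC) = 1/√(0.002·4.13e-06) = 1.1e+04 rad/s.
Step 2 — f₀ = ω₀/(2π) = 1751 Hz.
Step 3 — Series Q: Q = ω₀L/R = 1.1e+04·0.002/190 = 0.1158.
Step 4 — Bandwidth: Δω = ω₀/Q = 9.5e+04 rad/s; BW = Δω/(2π) = 1.512e+04 Hz.

(a) f₀ = 1751 Hz  (b) Q = 0.1158  (c) BW = 1.512e+04 Hz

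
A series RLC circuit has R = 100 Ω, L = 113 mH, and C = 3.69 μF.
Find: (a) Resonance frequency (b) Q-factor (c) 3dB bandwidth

Step 1 — Resonance: ω₀ = 1/√(LC) = 1/√(0.113·3.69e-06) = 1549 rad/s.
Step 2 — f₀ = ω₀/(2π) = 246.5 Hz.
Step 3 — Series Q: Q = ω₀L/R = 1549·0.113/100 = 1.75.
Step 4 — Bandwidth: Δω = ω₀/Q = 885 rad/s; BW = Δω/(2π) = 140.8 Hz.

(a) f₀ = 246.5 Hz  (b) Q = 1.75  (c) BW = 140.8 Hz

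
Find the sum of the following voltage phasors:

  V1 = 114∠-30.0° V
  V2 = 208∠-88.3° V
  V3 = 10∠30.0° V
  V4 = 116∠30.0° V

Step 1 — Convert each phasor to rectangular form:
  V1 = 114·(cos(-30.0°) + j·sin(-30.0°)) = 98.73 - j57 V
  V2 = 208·(cos(-88.3°) + j·sin(-88.3°)) = 6.171 - j207.9 V
  V3 = 10·(cos(30.0°) + j·sin(30.0°)) = 8.66 + j5 V
  V4 = 116·(cos(30.0°) + j·sin(30.0°)) = 100.5 + j58 V
Step 2 — Sum components: V_total = 214 - j201.9 V.
Step 3 — Convert to polar: |V_total| = 294.2 V, ∠V_total = -43.3°.

V_total = 294.2∠-43.3° V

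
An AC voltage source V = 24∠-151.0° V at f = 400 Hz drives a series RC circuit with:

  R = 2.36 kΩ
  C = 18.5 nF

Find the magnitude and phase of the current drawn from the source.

Step 1 — Angular frequency: ω = 2π·f = 2π·400 = 2513 rad/s.
Step 2 — Component impedances:
  R: Z = R = 2360 Ω
  C: Z = 1/(jωC) = -j/(ω·C) = 0 - j2.151e+04 Ω
Step 3 — Series combination: Z_total = R + C = 2360 - j2.151e+04 Ω = 2.164e+04∠-83.7° Ω.
Step 4 — Source phasor: V = 24∠-151.0° V = -20.99 - j11.64 V.
Step 5 — Ohm's law: I = V / Z_total = (-20.99 - j11.64) / (2360 - j2.151e+04) = 0.0004287 - j0.001023 A.
Step 6 — Convert to polar: |I| = 0.001109 A, ∠I = -67.3°.

I = 0.001109∠-67.3° A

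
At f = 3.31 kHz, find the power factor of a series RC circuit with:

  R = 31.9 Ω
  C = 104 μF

Step 1 — Angular frequency: ω = 2π·f = 2π·3310 = 2.08e+04 rad/s.
Step 2 — Component impedances:
  R: Z = R = 31.9 Ω
  C: Z = 1/(jωC) = -j/(ω·C) = 0 - j0.4623 Ω
Step 3 — Series combination: Z_total = R + C = 31.9 - j0.4623 Ω = 31.9∠-0.8° Ω.
Step 4 — Power factor: PF = cos(φ) = Re(Z)/|Z| = 31.9/31.903 = 0.9999.
Step 5 — Type: Im(Z) = -0.4623 ⇒ leading (phase φ = -0.8°).

PF = 0.9999 (leading, φ = -0.8°)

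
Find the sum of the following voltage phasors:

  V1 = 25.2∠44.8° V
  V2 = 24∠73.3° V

Step 1 — Convert each phasor to rectangular form:
  V1 = 25.2·(cos(44.8°) + j·sin(44.8°)) = 17.88 + j17.76 V
  V2 = 24·(cos(73.3°) + j·sin(73.3°)) = 6.897 + j22.99 V
Step 2 — Sum components: V_total = 24.78 + j40.74 V.
Step 3 — Convert to polar: |V_total| = 47.69 V, ∠V_total = 58.7°.

V_total = 47.69∠58.7° V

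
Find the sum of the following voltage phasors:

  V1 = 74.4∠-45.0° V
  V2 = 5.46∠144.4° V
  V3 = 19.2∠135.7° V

Step 1 — Convert each phasor to rectangular form:
  V1 = 74.4·(cos(-45.0°) + j·sin(-45.0°)) = 52.61 - j52.61 V
  V2 = 5.46·(cos(144.4°) + j·sin(144.4°)) = -4.44 + j3.178 V
  V3 = 19.2·(cos(135.7°) + j·sin(135.7°)) = -13.74 + j13.41 V
Step 2 — Sum components: V_total = 34.43 - j36.02 V.
Step 3 — Convert to polar: |V_total| = 49.83 V, ∠V_total = -46.3°.

V_total = 49.83∠-46.3° V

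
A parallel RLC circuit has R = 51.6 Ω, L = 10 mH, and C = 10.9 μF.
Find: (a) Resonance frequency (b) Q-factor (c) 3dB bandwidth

Step 1 — Resonance: ω₀ = 1/√(LC) = 1/√(0.01·1.09e-05) = 3029 rad/s.
Step 2 — f₀ = ω₀/(2π) = 482.1 Hz.
Step 3 — Parallel Q: Q = R/(ω₀L) = 51.6/(3029·0.01) = 1.704.
Step 4 — Bandwidth: Δω = ω₀/Q = 1778 rad/s; BW = Δω/(2π) = 283 Hz.

(a) f₀ = 482.1 Hz  (b) Q = 1.704  (c) BW = 283 Hz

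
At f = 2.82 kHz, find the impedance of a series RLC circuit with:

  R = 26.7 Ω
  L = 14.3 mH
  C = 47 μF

Step 1 — Angular frequency: ω = 2π·f = 2π·2820 = 1.772e+04 rad/s.
Step 2 — Component impedances:
  R: Z = R = 26.7 Ω
  L: Z = jωL = j·1.772e+04·0.0143 = 0 + j253.4 Ω
  C: Z = 1/(jωC) = -j/(ω·C) = 0 - j1.201 Ω
Step 3 — Series combination: Z_total = R + L + C = 26.7 + j252.2 Ω = 253.6∠84.0° Ω.

Z = 26.7 + j252.2 Ω = 253.6∠84.0° Ω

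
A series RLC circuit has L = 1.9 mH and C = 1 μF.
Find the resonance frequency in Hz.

Step 1 — Resonance condition Im(Z)=0 gives ω₀ = 1/√(LC).
Step 2 — ω₀ = 1/√(0.0019·1e-06) = 2.294e+04 rad/s.
Step 3 — f₀ = ω₀/(2π) = 3651 Hz.

f₀ = 3651 Hz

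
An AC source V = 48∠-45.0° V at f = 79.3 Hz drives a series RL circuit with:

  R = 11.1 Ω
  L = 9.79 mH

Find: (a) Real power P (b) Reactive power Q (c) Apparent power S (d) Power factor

Step 1 — Angular frequency: ω = 2π·f = 2π·79.3 = 498.3 rad/s.
Step 2 — Component impedances:
  R: Z = R = 11.1 Ω
  L: Z = jωL = j·498.3·0.00979 = 0 + j4.878 Ω
Step 3 — Series combination: Z_total = R + L = 11.1 + j4.878 Ω = 12.12∠23.7° Ω.
Step 4 — Source phasor: V = 48∠-45.0° V = 33.94 - j33.94 V.
Step 5 — Current: I = V / Z = 1.437 - j3.689 A = 3.959∠-68.7° A.
Step 6 — Complex power: S = V·I* = 174 + j76.45 VA.
Step 7 — Real power: P = Re(S) = 174 W.
Step 8 — Reactive power: Q = Im(S) = 76.45 VAR.
Step 9 — Apparent power: |S| = 190 VA.
Step 10 — Power factor: PF = P/|S| = 0.9155 (lagging).

(a) P = 174 W  (b) Q = 76.45 VAR  (c) S = 190 VA  (d) PF = 0.9155 (lagging)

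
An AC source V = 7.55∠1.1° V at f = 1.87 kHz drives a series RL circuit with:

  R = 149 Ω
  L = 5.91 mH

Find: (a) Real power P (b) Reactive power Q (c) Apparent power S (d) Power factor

Step 1 — Angular frequency: ω = 2π·f = 2π·1870 = 1.175e+04 rad/s.
Step 2 — Component impedances:
  R: Z = R = 149 Ω
  L: Z = jωL = j·1.175e+04·0.00591 = 0 + j69.44 Ω
Step 3 — Series combination: Z_total = R + L = 149 + j69.44 Ω = 164.4∠25.0° Ω.
Step 4 — Source phasor: V = 7.55∠1.1° V = 7.549 + j0.1449 V.
Step 5 — Current: I = V / Z = 0.04199 - j0.0186 A = 0.04593∠-23.9° A.
Step 6 — Complex power: S = V·I* = 0.3143 + j0.1465 VA.
Step 7 — Real power: P = Re(S) = 0.3143 W.
Step 8 — Reactive power: Q = Im(S) = 0.1465 VAR.
Step 9 — Apparent power: |S| = 0.3468 VA.
Step 10 — Power factor: PF = P/|S| = 0.9064 (lagging).

(a) P = 0.3143 W  (b) Q = 0.1465 VAR  (c) S = 0.3468 VA  (d) PF = 0.9064 (lagging)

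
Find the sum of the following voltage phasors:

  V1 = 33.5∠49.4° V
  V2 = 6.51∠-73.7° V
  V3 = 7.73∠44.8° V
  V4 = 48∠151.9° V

Step 1 — Convert each phasor to rectangular form:
  V1 = 33.5·(cos(49.4°) + j·sin(49.4°)) = 21.8 + j25.44 V
  V2 = 6.51·(cos(-73.7°) + j·sin(-73.7°)) = 1.827 - j6.248 V
  V3 = 7.73·(cos(44.8°) + j·sin(44.8°)) = 5.485 + j5.447 V
  V4 = 48·(cos(151.9°) + j·sin(151.9°)) = -42.34 + j22.61 V
Step 2 — Sum components: V_total = -13.23 + j47.24 V.
Step 3 — Convert to polar: |V_total| = 49.06 V, ∠V_total = 105.6°.

V_total = 49.06∠105.6° V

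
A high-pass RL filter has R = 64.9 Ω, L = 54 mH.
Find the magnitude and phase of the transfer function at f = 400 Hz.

Step 1 — Angular frequency: ω = 2π·400 = 2513 rad/s.
Step 2 — Transfer function: H(jω) = jωL/(R + jωL).
Step 3 — Numerator jωL = j·135.7; denominator R + jωL = 64.9 + j135.7.
Step 4 — H = 0.8139 + j0.3892.
Step 5 — Magnitude: |H| = 0.9022 (-0.9 dB); phase: φ = 25.6°.

|H| = 0.9022 (-0.9 dB), φ = 25.6°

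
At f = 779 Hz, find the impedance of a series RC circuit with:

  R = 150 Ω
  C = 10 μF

Step 1 — Angular frequency: ω = 2π·f = 2π·779 = 4895 rad/s.
Step 2 — Component impedances:
  R: Z = R = 150 Ω
  C: Z = 1/(jωC) = -j/(ω·C) = 0 - j20.43 Ω
Step 3 — Series combination: Z_total = R + C = 150 - j20.43 Ω = 151.4∠-7.8° Ω.

Z = 150 - j20.43 Ω = 151.4∠-7.8° Ω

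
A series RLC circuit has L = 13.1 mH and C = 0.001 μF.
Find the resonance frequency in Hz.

Step 1 — Resonance condition Im(Z)=0 gives ω₀ = 1/√(LC).
Step 2 — ω₀ = 1/√(0.0131·1e-09) = 2.763e+05 rad/s.
Step 3 — f₀ = ω₀/(2π) = 4.397e+04 Hz.

f₀ = 4.397e+04 Hz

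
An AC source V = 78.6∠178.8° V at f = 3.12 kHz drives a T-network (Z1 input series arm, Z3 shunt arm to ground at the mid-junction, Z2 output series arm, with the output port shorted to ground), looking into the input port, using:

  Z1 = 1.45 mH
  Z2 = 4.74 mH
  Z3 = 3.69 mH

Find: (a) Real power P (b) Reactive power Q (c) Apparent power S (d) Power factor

Step 1 — Angular frequency: ω = 2π·f = 2π·3120 = 1.96e+04 rad/s.
Step 2 — Component impedances:
  Z1: Z = jωL = j·1.96e+04·0.00145 = 0 + j28.43 Ω
  Z2: Z = jωL = j·1.96e+04·0.00474 = 0 + j92.92 Ω
  Z3: Z = jωL = j·1.96e+04·0.00369 = 0 + j72.34 Ω
Step 3 — With the output port shorted to ground, the output series arm Z2 runs from the junction to ground; the shunt arm Z3 also runs from the junction to ground. They appear in parallel: Z3 || Z2 = 0 + j40.67 Ω.
Step 4 — Series with input arm Z1: Z_in = Z1 + (Z3 || Z2) = 0 + j69.1 Ω = 69.1∠90.0° Ω.
Step 5 — Source phasor: V = 78.6∠178.8° V = -78.58 + j1.646 V.
Step 6 — Current: I = V / Z = 0.02382 + j1.137 A = 1.138∠88.8° A.
Step 7 — Complex power: S = V·I* = 0 + j89.41 VA.
Step 8 — Real power: P = Re(S) = 0 W.
Step 9 — Reactive power: Q = Im(S) = 89.41 VAR.
Step 10 — Apparent power: |S| = 89.41 VA.
Step 11 — Power factor: PF = P/|S| = 0 (lagging).

(a) P = 0 W  (b) Q = 89.41 VAR  (c) S = 89.41 VA  (d) PF = 0 (lagging)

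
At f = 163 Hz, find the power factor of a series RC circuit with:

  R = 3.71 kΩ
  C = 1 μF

Step 1 — Angular frequency: ω = 2π·f = 2π·163 = 1024 rad/s.
Step 2 — Component impedances:
  R: Z = R = 3710 Ω
  C: Z = 1/(jωC) = -j/(ω·C) = 0 - j976.4 Ω
Step 3 — Series combination: Z_total = R + C = 3710 - j976.4 Ω = 3836∠-14.7° Ω.
Step 4 — Power factor: PF = cos(φ) = Re(Z)/|Z| = 3710/3836.3 = 0.9671.
Step 5 — Type: Im(Z) = -976.4 ⇒ leading (phase φ = -14.7°).

PF = 0.9671 (leading, φ = -14.7°)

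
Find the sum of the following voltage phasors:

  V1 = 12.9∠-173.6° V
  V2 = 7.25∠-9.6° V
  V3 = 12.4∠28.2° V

Step 1 — Convert each phasor to rectangular form:
  V1 = 12.9·(cos(-173.6°) + j·sin(-173.6°)) = -12.82 - j1.438 V
  V2 = 7.25·(cos(-9.6°) + j·sin(-9.6°)) = 7.148 - j1.209 V
  V3 = 12.4·(cos(28.2°) + j·sin(28.2°)) = 10.93 + j5.86 V
Step 2 — Sum components: V_total = 5.257 + j3.213 V.
Step 3 — Convert to polar: |V_total| = 6.161 V, ∠V_total = 31.4°.

V_total = 6.161∠31.4° V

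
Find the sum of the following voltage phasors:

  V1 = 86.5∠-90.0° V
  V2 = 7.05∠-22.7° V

Step 1 — Convert each phasor to rectangular form:
  V1 = 86.5·(cos(-90.0°) + j·sin(-90.0°)) = 0 - j86.5 V
  V2 = 7.05·(cos(-22.7°) + j·sin(-22.7°)) = 6.504 - j2.721 V
Step 2 — Sum components: V_total = 6.504 - j89.22 V.
Step 3 — Convert to polar: |V_total| = 89.46 V, ∠V_total = -85.8°.

V_total = 89.46∠-85.8° V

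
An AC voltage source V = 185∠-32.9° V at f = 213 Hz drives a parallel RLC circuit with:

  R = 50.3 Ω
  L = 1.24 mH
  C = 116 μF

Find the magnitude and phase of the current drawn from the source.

Step 1 — Angular frequency: ω = 2π·f = 2π·213 = 1338 rad/s.
Step 2 — Component impedances:
  R: Z = R = 50.3 Ω
  L: Z = jωL = j·1338·0.00124 = 0 + j1.66 Ω
  C: Z = 1/(jωC) = -j/(ω·C) = 0 - j6.441 Ω
Step 3 — Parallel combination: 1/Z_total = 1/R + 1/L + 1/C; Z_total = 0.09915 + j2.231 Ω = 2.233∠87.5° Ω.
Step 4 — Source phasor: V = 185∠-32.9° V = 155.3 - j100.5 V.
Step 5 — Ohm's law: I = V / Z_total = (155.3 - j100.5) / (0.09915 + j2.231) = -41.86 - j71.48 A.
Step 6 — Convert to polar: |I| = 82.84 A, ∠I = -120.4°.

I = 82.84∠-120.4° A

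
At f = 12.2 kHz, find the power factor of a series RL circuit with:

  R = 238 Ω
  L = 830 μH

Step 1 — Angular frequency: ω = 2π·f = 2π·1.22e+04 = 7.665e+04 rad/s.
Step 2 — Component impedances:
  R: Z = R = 238 Ω
  L: Z = jωL = j·7.665e+04·0.00083 = 0 + j63.62 Ω
Step 3 — Series combination: Z_total = R + L = 238 + j63.62 Ω = 246.4∠15.0° Ω.
Step 4 — Power factor: PF = cos(φ) = Re(Z)/|Z| = 238/246.36 = 0.9661.
Step 5 — Type: Im(Z) = 63.62 ⇒ lagging (phase φ = 15.0°).

PF = 0.9661 (lagging, φ = 15.0°)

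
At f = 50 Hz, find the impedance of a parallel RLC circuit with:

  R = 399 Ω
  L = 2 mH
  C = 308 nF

Step 1 — Angular frequency: ω = 2π·f = 2π·50 = 314.2 rad/s.
Step 2 — Component impedances:
  R: Z = R = 399 Ω
  L: Z = jωL = j·314.2·0.002 = 0 + j0.6283 Ω
  C: Z = 1/(jωC) = -j/(ω·C) = 0 - j1.033e+04 Ω
Step 3 — Parallel combination: 1/Z_total = 1/R + 1/L + 1/C; Z_total = 0.0009896 + j0.6284 Ω = 0.6284∠89.9° Ω.

Z = 0.0009896 + j0.6284 Ω = 0.6284∠89.9° Ω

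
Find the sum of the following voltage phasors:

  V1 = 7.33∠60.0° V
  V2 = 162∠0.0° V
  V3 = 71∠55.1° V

Step 1 — Convert each phasor to rectangular form:
  V1 = 7.33·(cos(60.0°) + j·sin(60.0°)) = 3.665 + j6.348 V
  V2 = 162·(cos(0.0°) + j·sin(0.0°)) = 162 V
  V3 = 71·(cos(55.1°) + j·sin(55.1°)) = 40.62 + j58.23 V
Step 2 — Sum components: V_total = 206.3 + j64.58 V.
Step 3 — Convert to polar: |V_total| = 216.2 V, ∠V_total = 17.4°.

V_total = 216.2∠17.4° V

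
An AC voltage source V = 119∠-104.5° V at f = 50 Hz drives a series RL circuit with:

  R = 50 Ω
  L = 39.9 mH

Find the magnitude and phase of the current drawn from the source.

Step 1 — Angular frequency: ω = 2π·f = 2π·50 = 314.2 rad/s.
Step 2 — Component impedances:
  R: Z = R = 50 Ω
  L: Z = jωL = j·314.2·0.0399 = 0 + j12.53 Ω
Step 3 — Series combination: Z_total = R + L = 50 + j12.53 Ω = 51.55∠14.1° Ω.
Step 4 — Source phasor: V = 119∠-104.5° V = -29.8 - j115.2 V.
Step 5 — Ohm's law: I = V / Z_total = (-29.8 - j115.2) / (50 + j12.53) = -1.104 - j2.027 A.
Step 6 — Convert to polar: |I| = 2.309 A, ∠I = -118.6°.

I = 2.309∠-118.6° A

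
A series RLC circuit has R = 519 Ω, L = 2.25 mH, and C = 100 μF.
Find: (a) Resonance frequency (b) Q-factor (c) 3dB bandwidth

Step 1 — Resonance: ω₀ = 1/√(LC) = 1/√(0.00225·0.0001) = 2108 rad/s.
Step 2 — f₀ = ω₀/(2π) = 335.5 Hz.
Step 3 — Series Q: Q = ω₀L/R = 2108·0.00225/519 = 0.00914.
Step 4 — Bandwidth: Δω = ω₀/Q = 2.307e+05 rad/s; BW = Δω/(2π) = 3.671e+04 Hz.

(a) f₀ = 335.5 Hz  (b) Q = 0.00914  (c) BW = 3.671e+04 Hz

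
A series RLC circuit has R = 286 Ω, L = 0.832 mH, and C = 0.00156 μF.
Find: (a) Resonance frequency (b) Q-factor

Step 1 — Resonance condition Im(Z)=0 gives ω₀ = 1/√(LC).
Step 2 — ω₀ = 1/√(0.000832·1.56e-09) = 8.778e+05 rad/s.
Step 3 — f₀ = ω₀/(2π) = 1.397e+05 Hz.
Step 4 — Series Q: Q = ω₀L/R = 8.778e+05·0.000832/286 = 2.553.

(a) f₀ = 1.397e+05 Hz  (b) Q = 2.553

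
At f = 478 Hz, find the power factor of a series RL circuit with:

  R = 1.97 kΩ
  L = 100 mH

Step 1 — Angular frequency: ω = 2π·f = 2π·478 = 3003 rad/s.
Step 2 — Component impedances:
  R: Z = R = 1970 Ω
  L: Z = jωL = j·3003·0.1 = 0 + j300.3 Ω
Step 3 — Series combination: Z_total = R + L = 1970 + j300.3 Ω = 1993∠8.7° Ω.
Step 4 — Power factor: PF = cos(φ) = Re(Z)/|Z| = 1970/1992.8 = 0.9886.
Step 5 — Type: Im(Z) = 300.3 ⇒ lagging (phase φ = 8.7°).

PF = 0.9886 (lagging, φ = 8.7°)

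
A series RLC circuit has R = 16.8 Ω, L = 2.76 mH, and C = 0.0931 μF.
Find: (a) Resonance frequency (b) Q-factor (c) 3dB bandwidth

Step 1 — Resonance condition Im(Z)=0 gives ω₀ = 1/√(LC).
Step 2 — ω₀ = 1/√(0.00276·9.31e-08) = 6.238e+04 rad/s.
Step 3 — f₀ = ω₀/(2π) = 9929 Hz.
Step 4 — Series Q: Q = ω₀L/R = 6.238e+04·0.00276/16.8 = 10.25.
Step 5 — 3dB bandwidth: Δω = ω₀/Q = 6087 rad/s; BW = Δω/(2π) = 968.8 Hz.

(a) f₀ = 9929 Hz  (b) Q = 10.25  (c) BW = 968.8 Hz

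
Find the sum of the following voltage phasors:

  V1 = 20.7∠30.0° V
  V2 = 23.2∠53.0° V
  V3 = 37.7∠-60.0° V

Step 1 — Convert each phasor to rectangular form:
  V1 = 20.7·(cos(30.0°) + j·sin(30.0°)) = 17.93 + j10.35 V
  V2 = 23.2·(cos(53.0°) + j·sin(53.0°)) = 13.96 + j18.53 V
  V3 = 37.7·(cos(-60.0°) + j·sin(-60.0°)) = 18.85 - j32.65 V
Step 2 — Sum components: V_total = 50.74 - j3.771 V.
Step 3 — Convert to polar: |V_total| = 50.88 V, ∠V_total = -4.3°.

V_total = 50.88∠-4.3° V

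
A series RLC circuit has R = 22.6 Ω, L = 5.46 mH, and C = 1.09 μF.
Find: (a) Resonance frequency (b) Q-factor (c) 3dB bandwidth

Step 1 — Resonance: ω₀ = 1/√(LC) = 1/√(0.00546·1.09e-06) = 1.296e+04 rad/s.
Step 2 — f₀ = ω₀/(2π) = 2063 Hz.
Step 3 — Series Q: Q = ω₀L/R = 1.296e+04·0.00546/22.6 = 3.132.
Step 4 — Bandwidth: Δω = ω₀/Q = 4139 rad/s; BW = Δω/(2π) = 658.8 Hz.

(a) f₀ = 2063 Hz  (b) Q = 3.132  (c) BW = 658.8 Hz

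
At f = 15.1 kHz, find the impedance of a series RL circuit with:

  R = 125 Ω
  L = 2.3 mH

Step 1 — Angular frequency: ω = 2π·f = 2π·1.51e+04 = 9.488e+04 rad/s.
Step 2 — Component impedances:
  R: Z = R = 125 Ω
  L: Z = jωL = j·9.488e+04·0.0023 = 0 + j218.2 Ω
Step 3 — Series combination: Z_total = R + L = 125 + j218.2 Ω = 251.5∠60.2° Ω.

Z = 125 + j218.2 Ω = 251.5∠60.2° Ω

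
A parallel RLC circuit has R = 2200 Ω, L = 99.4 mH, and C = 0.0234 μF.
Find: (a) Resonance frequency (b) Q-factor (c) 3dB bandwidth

Step 1 — Resonance: ω₀ = 1/√(LC) = 1/√(0.0994·2.34e-08) = 2.073e+04 rad/s.
Step 2 — f₀ = ω₀/(2π) = 3300 Hz.
Step 3 — Parallel Q: Q = R/(ω₀L) = 2200/(2.073e+04·0.0994) = 1.067.
Step 4 — Bandwidth: Δω = ω₀/Q = 1.943e+04 rad/s; BW = Δω/(2π) = 3092 Hz.

(a) f₀ = 3300 Hz  (b) Q = 1.067  (c) BW = 3092 Hz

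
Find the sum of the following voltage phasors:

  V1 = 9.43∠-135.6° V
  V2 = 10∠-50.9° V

Step 1 — Convert each phasor to rectangular form:
  V1 = 9.43·(cos(-135.6°) + j·sin(-135.6°)) = -6.737 - j6.598 V
  V2 = 10·(cos(-50.9°) + j·sin(-50.9°)) = 6.307 - j7.76 V
Step 2 — Sum components: V_total = -0.4307 - j14.36 V.
Step 3 — Convert to polar: |V_total| = 14.36 V, ∠V_total = -91.7°.

V_total = 14.36∠-91.7° V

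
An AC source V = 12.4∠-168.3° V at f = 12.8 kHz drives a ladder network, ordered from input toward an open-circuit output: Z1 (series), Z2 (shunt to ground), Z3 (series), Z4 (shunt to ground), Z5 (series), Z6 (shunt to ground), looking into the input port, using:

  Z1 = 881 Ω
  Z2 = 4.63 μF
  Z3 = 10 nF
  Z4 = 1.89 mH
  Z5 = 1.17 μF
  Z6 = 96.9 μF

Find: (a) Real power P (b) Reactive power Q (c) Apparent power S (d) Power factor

Step 1 — Angular frequency: ω = 2π·f = 2π·1.28e+04 = 8.042e+04 rad/s.
Step 2 — Component impedances:
  Z1: Z = R = 881 Ω
  Z2: Z = 1/(jωC) = -j/(ω·C) = 0 - j2.686 Ω
  Z3: Z = 1/(jωC) = -j/(ω·C) = 0 - j1243 Ω
  Z4: Z = jωL = j·8.042e+04·0.00189 = 0 + j152 Ω
  Z5: Z = 1/(jωC) = -j/(ω·C) = 0 - j10.63 Ω
  Z6: Z = 1/(jωC) = -j/(ω·C) = 0 - j0.1283 Ω
Step 3 — Ladder network (open output): work backward from the far end, alternating series and parallel combinations. Z_in = 881 - j2.68 Ω = 881∠-0.2° Ω.
Step 4 — Source phasor: V = 12.4∠-168.3° V = -12.14 - j2.515 V.
Step 5 — Current: I = V / Z = -0.01377 - j0.002896 A = 0.01407∠-168.1° A.
Step 6 — Complex power: S = V·I* = 0.1745 - j0.0005309 VA.
Step 7 — Real power: P = Re(S) = 0.1745 W.
Step 8 — Reactive power: Q = Im(S) = -0.0005309 VAR.
Step 9 — Apparent power: |S| = 0.1745 VA.
Step 10 — Power factor: PF = P/|S| = 1 (leading).

(a) P = 0.1745 W  (b) Q = -0.0005309 VAR  (c) S = 0.1745 VA  (d) PF = 1 (leading)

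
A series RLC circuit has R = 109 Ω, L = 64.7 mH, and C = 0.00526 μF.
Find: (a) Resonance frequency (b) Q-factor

Step 1 — Resonance condition Im(Z)=0 gives ω₀ = 1/√(LC).
Step 2 — ω₀ = 1/√(0.0647·5.26e-09) = 5.421e+04 rad/s.
Step 3 — f₀ = ω₀/(2π) = 8627 Hz.
Step 4 — Series Q: Q = ω₀L/R = 5.421e+04·0.0647/109 = 32.18.

(a) f₀ = 8627 Hz  (b) Q = 32.18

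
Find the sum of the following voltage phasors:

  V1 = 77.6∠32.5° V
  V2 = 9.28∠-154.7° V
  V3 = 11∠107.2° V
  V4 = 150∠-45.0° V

Step 1 — Convert each phasor to rectangular form:
  V1 = 77.6·(cos(32.5°) + j·sin(32.5°)) = 65.45 + j41.69 V
  V2 = 9.28·(cos(-154.7°) + j·sin(-154.7°)) = -8.39 - j3.966 V
  V3 = 11·(cos(107.2°) + j·sin(107.2°)) = -3.253 + j10.51 V
  V4 = 150·(cos(-45.0°) + j·sin(-45.0°)) = 106.1 - j106.1 V
Step 2 — Sum components: V_total = 159.9 - j57.83 V.
Step 3 — Convert to polar: |V_total| = 170 V, ∠V_total = -19.9°.

V_total = 170∠-19.9° V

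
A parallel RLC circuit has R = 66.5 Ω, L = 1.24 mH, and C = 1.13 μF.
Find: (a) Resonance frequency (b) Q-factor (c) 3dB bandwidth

Step 1 — Resonance: ω₀ = 1/√(LC) = 1/√(0.00124·1.13e-06) = 2.671e+04 rad/s.
Step 2 — f₀ = ω₀/(2π) = 4252 Hz.
Step 3 — Parallel Q: Q = R/(ω₀L) = 66.5/(2.671e+04·0.00124) = 2.007.
Step 4 — Bandwidth: Δω = ω₀/Q = 1.331e+04 rad/s; BW = Δω/(2π) = 2118 Hz.

(a) f₀ = 4252 Hz  (b) Q = 2.007  (c) BW = 2118 Hz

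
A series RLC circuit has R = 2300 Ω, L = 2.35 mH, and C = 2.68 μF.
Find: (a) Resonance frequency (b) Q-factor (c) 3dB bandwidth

Step 1 — Resonance condition Im(Z)=0 gives ω₀ = 1/√(LC).
Step 2 — ω₀ = 1/√(0.00235·2.68e-06) = 1.26e+04 rad/s.
Step 3 — f₀ = ω₀/(2π) = 2005 Hz.
Step 4 — Series Q: Q = ω₀L/R = 1.26e+04·0.00235/2300 = 0.01287.
Step 5 — 3dB bandwidth: Δω = ω₀/Q = 9.787e+05 rad/s; BW = Δω/(2π) = 1.558e+05 Hz.

(a) f₀ = 2005 Hz  (b) Q = 0.01287  (c) BW = 1.558e+05 Hz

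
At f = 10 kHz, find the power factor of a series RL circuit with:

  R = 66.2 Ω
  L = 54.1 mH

Step 1 — Angular frequency: ω = 2π·f = 2π·1e+04 = 6.283e+04 rad/s.
Step 2 — Component impedances:
  R: Z = R = 66.2 Ω
  L: Z = jωL = j·6.283e+04·0.0541 = 0 + j3399 Ω
Step 3 — Series combination: Z_total = R + L = 66.2 + j3399 Ω = 3400∠88.9° Ω.
Step 4 — Power factor: PF = cos(φ) = Re(Z)/|Z| = 66.2/3400 = 0.01947.
Step 5 — Type: Im(Z) = 3399 ⇒ lagging (phase φ = 88.9°).

PF = 0.01947 (lagging, φ = 88.9°)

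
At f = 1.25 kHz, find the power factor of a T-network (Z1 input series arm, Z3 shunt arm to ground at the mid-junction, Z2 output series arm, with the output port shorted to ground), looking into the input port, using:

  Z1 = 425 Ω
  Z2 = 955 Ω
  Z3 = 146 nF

Step 1 — Angular frequency: ω = 2π·f = 2π·1250 = 7854 rad/s.
Step 2 — Component impedances:
  Z1: Z = R = 425 Ω
  Z2: Z = R = 955 Ω
  Z3: Z = 1/(jωC) = -j/(ω·C) = 0 - j872.1 Ω
Step 3 — With the output port shorted to ground, the output series arm Z2 runs from the junction to ground; the shunt arm Z3 also runs from the junction to ground. They appear in parallel: Z3 || Z2 = 434.2 - j475.5 Ω.
Step 4 — Series with input arm Z1: Z_in = Z1 + (Z3 || Z2) = 859.2 - j475.5 Ω = 982.1∠-29.0° Ω.
Step 5 — Power factor: PF = cos(φ) = Re(Z)/|Z| = 859.2/982.1 = 0.8749.
Step 6 — Type: Im(Z) = -475.5 ⇒ leading (phase φ = -29.0°).

PF = 0.8749 (leading, φ = -29.0°)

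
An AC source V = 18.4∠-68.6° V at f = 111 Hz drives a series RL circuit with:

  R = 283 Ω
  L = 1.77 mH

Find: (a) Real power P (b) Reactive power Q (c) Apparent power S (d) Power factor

Step 1 — Angular frequency: ω = 2π·f = 2π·111 = 697.4 rad/s.
Step 2 — Component impedances:
  R: Z = R = 283 Ω
  L: Z = jωL = j·697.4·0.00177 = 0 + j1.234 Ω
Step 3 — Series combination: Z_total = R + L = 283 + j1.234 Ω = 283∠0.2° Ω.
Step 4 — Source phasor: V = 18.4∠-68.6° V = 6.714 - j17.13 V.
Step 5 — Current: I = V / Z = 0.02346 - j0.06064 A = 0.06502∠-68.8° A.
Step 6 — Complex power: S = V·I* = 1.196 + j0.005218 VA.
Step 7 — Real power: P = Re(S) = 1.196 W.
Step 8 — Reactive power: Q = Im(S) = 0.005218 VAR.
Step 9 — Apparent power: |S| = 1.196 VA.
Step 10 — Power factor: PF = P/|S| = 1 (lagging).

(a) P = 1.196 W  (b) Q = 0.005218 VAR  (c) S = 1.196 VA  (d) PF = 1 (lagging)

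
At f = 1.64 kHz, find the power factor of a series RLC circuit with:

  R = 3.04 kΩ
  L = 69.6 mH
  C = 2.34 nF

Step 1 — Angular frequency: ω = 2π·f = 2π·1640 = 1.03e+04 rad/s.
Step 2 — Component impedances:
  R: Z = R = 3040 Ω
  L: Z = jωL = j·1.03e+04·0.0696 = 0 + j717.2 Ω
  C: Z = 1/(jωC) = -j/(ω·C) = 0 - j4.147e+04 Ω
Step 3 — Series combination: Z_total = R + L + C = 3040 - j4.076e+04 Ω = 4.087e+04∠-85.7° Ω.
Step 4 — Power factor: PF = cos(φ) = Re(Z)/|Z| = 3040/4.087e+04 = 0.07438.
Step 5 — Type: Im(Z) = -4.076e+04 ⇒ leading (phase φ = -85.7°).

PF = 0.07438 (leading, φ = -85.7°)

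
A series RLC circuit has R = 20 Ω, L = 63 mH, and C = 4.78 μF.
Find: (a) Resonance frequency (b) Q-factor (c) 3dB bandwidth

Step 1 — Resonance condition Im(Z)=0 gives ω₀ = 1/√(LC).
Step 2 — ω₀ = 1/√(0.063·4.78e-06) = 1822 rad/s.
Step 3 — f₀ = ω₀/(2π) = 290 Hz.
Step 4 — Series Q: Q = ω₀L/R = 1822·0.063/20 = 5.74.
Step 5 — 3dB bandwidth: Δω = ω₀/Q = 317.5 rad/s; BW = Δω/(2π) = 50.53 Hz.

(a) f₀ = 290 Hz  (b) Q = 5.74  (c) BW = 50.53 Hz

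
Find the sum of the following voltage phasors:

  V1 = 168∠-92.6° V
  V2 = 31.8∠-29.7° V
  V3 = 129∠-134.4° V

Step 1 — Convert each phasor to rectangular form:
  V1 = 168·(cos(-92.6°) + j·sin(-92.6°)) = -7.621 - j167.8 V
  V2 = 31.8·(cos(-29.7°) + j·sin(-29.7°)) = 27.62 - j15.76 V
  V3 = 129·(cos(-134.4°) + j·sin(-134.4°)) = -90.26 - j92.17 V
Step 2 — Sum components: V_total = -70.26 - j275.7 V.
Step 3 — Convert to polar: |V_total| = 284.6 V, ∠V_total = -104.3°.

V_total = 284.6∠-104.3° V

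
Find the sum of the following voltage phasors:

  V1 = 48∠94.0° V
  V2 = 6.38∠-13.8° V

Step 1 — Convert each phasor to rectangular form:
  V1 = 48·(cos(94.0°) + j·sin(94.0°)) = -3.348 + j47.88 V
  V2 = 6.38·(cos(-13.8°) + j·sin(-13.8°)) = 6.196 - j1.522 V
Step 2 — Sum components: V_total = 2.848 + j46.36 V.
Step 3 — Convert to polar: |V_total| = 46.45 V, ∠V_total = 86.5°.

V_total = 46.45∠86.5° V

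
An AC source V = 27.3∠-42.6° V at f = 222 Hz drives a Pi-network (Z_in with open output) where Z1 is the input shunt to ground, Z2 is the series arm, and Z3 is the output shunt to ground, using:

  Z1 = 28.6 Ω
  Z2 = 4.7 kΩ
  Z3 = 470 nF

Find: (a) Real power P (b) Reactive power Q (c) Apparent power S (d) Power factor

Step 1 — Angular frequency: ω = 2π·f = 2π·222 = 1395 rad/s.
Step 2 — Component impedances:
  Z1: Z = R = 28.6 Ω
  Z2: Z = R = 4700 Ω
  Z3: Z = 1/(jωC) = -j/(ω·C) = 0 - j1525 Ω
Step 3 — With open output, the series arm Z2 and the output shunt Z3 appear in series to ground: Z2 + Z3 = 4700 - j1525 Ω.
Step 4 — Parallel with input shunt Z1: Z_in = Z1 || (Z2 + Z3) = 28.44 - j0.05054 Ω = 28.44∠-0.1° Ω.
Step 5 — Source phasor: V = 27.3∠-42.6° V = 20.1 - j18.48 V.
Step 6 — Current: I = V / Z = 0.7077 - j0.6484 A = 0.9598∠-42.5° A.
Step 7 — Complex power: S = V·I* = 26.2 - j0.04656 VA.
Step 8 — Real power: P = Re(S) = 26.2 W.
Step 9 — Reactive power: Q = Im(S) = -0.04656 VAR.
Step 10 — Apparent power: |S| = 26.2 VA.
Step 11 — Power factor: PF = P/|S| = 1 (leading).

(a) P = 26.2 W  (b) Q = -0.04656 VAR  (c) S = 26.2 VA  (d) PF = 1 (leading)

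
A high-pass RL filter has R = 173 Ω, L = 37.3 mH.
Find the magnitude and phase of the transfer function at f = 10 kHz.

Step 1 — Angular frequency: ω = 2π·1e+04 = 6.283e+04 rad/s.
Step 2 — Transfer function: H(jω) = jωL/(R + jωL).
Step 3 — Numerator jωL = j·2344; denominator R + jωL = 173 + j2344.
Step 4 — H = 0.9946 + j0.07342.
Step 5 — Magnitude: |H| = 0.9973 (-0.0 dB); phase: φ = 4.2°.

|H| = 0.9973 (-0.0 dB), φ = 4.2°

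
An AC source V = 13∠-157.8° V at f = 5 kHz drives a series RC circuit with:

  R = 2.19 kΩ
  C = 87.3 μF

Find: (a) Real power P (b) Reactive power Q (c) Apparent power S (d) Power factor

Step 1 — Angular frequency: ω = 2π·f = 2π·5000 = 3.142e+04 rad/s.
Step 2 — Component impedances:
  R: Z = R = 2190 Ω
  C: Z = 1/(jωC) = -j/(ω·C) = 0 - j0.3646 Ω
Step 3 — Series combination: Z_total = R + C = 2190 - j0.3646 Ω = 2190∠-0.0° Ω.
Step 4 — Source phasor: V = 13∠-157.8° V = -12.04 - j4.912 V.
Step 5 — Current: I = V / Z = -0.005496 - j0.002244 A = 0.005936∠-157.8° A.
Step 6 — Complex power: S = V·I* = 0.07717 - j1.285e-05 VA.
Step 7 — Real power: P = Re(S) = 0.07717 W.
Step 8 — Reactive power: Q = Im(S) = -1.285e-05 VAR.
Step 9 — Apparent power: |S| = 0.07717 VA.
Step 10 — Power factor: PF = P/|S| = 1 (leading).

(a) P = 0.07717 W  (b) Q = -1.285e-05 VAR  (c) S = 0.07717 VA  (d) PF = 1 (leading)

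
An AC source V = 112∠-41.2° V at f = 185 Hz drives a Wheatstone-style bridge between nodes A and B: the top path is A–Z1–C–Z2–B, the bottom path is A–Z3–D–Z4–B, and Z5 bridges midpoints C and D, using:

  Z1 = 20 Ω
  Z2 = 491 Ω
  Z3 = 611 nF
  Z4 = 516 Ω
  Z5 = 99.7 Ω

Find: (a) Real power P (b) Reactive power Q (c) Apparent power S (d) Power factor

Step 1 — Angular frequency: ω = 2π·f = 2π·185 = 1162 rad/s.
Step 2 — Component impedances:
  Z1: Z = R = 20 Ω
  Z2: Z = R = 491 Ω
  Z3: Z = 1/(jωC) = -j/(ω·C) = 0 - j1408 Ω
  Z4: Z = R = 516 Ω
  Z5: Z = R = 99.7 Ω
Step 3 — Bridge requires nodal analysis (the Z5 bridge couples midpoints C and D, so the two paths cannot be reduced to a simple series/parallel combination). Setting node B to ground and injecting 1 A at node A, the 3-node admittance system at A, C, D solves to V_A = Z_AB = 292.9 - j2.912 Ω = 292.9∠-0.6° Ω.
Step 4 — Source phasor: V = 112∠-41.2° V = 84.27 - j73.77 V.
Step 5 — Current: I = V / Z = 0.2902 - j0.249 A = 0.3823∠-40.6° A.
Step 6 — Complex power: S = V·I* = 42.82 - j0.4257 VA.
Step 7 — Real power: P = Re(S) = 42.82 W.
Step 8 — Reactive power: Q = Im(S) = -0.4257 VAR.
Step 9 — Apparent power: |S| = 42.82 VA.
Step 10 — Power factor: PF = P/|S| = 1 (leading).

(a) P = 42.82 W  (b) Q = -0.4257 VAR  (c) S = 42.82 VA  (d) PF = 1 (leading)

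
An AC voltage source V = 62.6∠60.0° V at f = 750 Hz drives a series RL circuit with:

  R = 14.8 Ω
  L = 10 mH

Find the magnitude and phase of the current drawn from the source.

Step 1 — Angular frequency: ω = 2π·f = 2π·750 = 4712 rad/s.
Step 2 — Component impedances:
  R: Z = R = 14.8 Ω
  L: Z = jωL = j·4712·0.01 = 0 + j47.12 Ω
Step 3 — Series combination: Z_total = R + L = 14.8 + j47.12 Ω = 49.39∠72.6° Ω.
Step 4 — Source phasor: V = 62.6∠60.0° V = 31.3 + j54.21 V.
Step 5 — Ohm's law: I = V / Z_total = (31.3 + j54.21) / (14.8 + j47.12) = 1.237 - j0.2757 A.
Step 6 — Convert to polar: |I| = 1.267 A, ∠I = -12.6°.

I = 1.267∠-12.6° A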